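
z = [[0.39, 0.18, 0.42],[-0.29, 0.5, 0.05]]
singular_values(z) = [0.6, 0.58]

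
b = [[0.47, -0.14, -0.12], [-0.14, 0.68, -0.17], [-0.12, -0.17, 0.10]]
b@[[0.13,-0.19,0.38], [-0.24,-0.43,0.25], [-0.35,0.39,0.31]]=[[0.14, -0.08, 0.11], [-0.12, -0.33, 0.06], [-0.01, 0.13, -0.06]]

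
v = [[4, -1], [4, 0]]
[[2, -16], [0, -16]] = v @ [[0, -4], [-2, 0]]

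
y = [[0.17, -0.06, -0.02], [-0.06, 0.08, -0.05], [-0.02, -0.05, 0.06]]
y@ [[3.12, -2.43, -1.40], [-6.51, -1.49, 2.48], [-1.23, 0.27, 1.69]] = [[0.95, -0.33, -0.42],  [-0.65, 0.01, 0.20],  [0.19, 0.14, 0.01]]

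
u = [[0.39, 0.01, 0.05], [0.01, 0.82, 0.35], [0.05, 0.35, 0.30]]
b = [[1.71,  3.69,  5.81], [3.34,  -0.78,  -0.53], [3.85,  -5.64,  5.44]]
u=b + [[-1.32, -3.68, -5.76],[-3.33, 1.60, 0.88],[-3.80, 5.99, -5.14]]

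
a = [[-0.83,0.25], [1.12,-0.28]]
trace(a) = -1.11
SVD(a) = [[-0.6, 0.80], [0.8, 0.6]] @ diag([1.4432991096137442, 0.032979996788564975]) @ [[0.97, -0.26], [0.26, 0.97]]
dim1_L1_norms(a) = [1.08, 1.4]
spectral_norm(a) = 1.44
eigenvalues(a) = [-1.15, 0.04]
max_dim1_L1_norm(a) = 1.4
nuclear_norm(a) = 1.48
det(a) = -0.05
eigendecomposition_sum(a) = [[-0.84, 0.24], [1.08, -0.31]] + [[0.01,  0.01],[0.04,  0.03]]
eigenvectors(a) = [[-0.61,-0.28],[0.79,-0.96]]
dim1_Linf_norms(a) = [0.83, 1.12]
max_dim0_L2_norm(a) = 1.39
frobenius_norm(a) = 1.44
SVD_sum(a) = [[-0.84,  0.22],  [1.11,  -0.3]] + [[0.01, 0.03],[0.01, 0.02]]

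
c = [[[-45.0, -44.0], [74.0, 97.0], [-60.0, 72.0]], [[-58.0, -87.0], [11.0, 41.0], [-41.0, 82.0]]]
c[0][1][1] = 97.0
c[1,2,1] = 82.0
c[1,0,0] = -58.0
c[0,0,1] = -44.0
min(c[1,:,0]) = -58.0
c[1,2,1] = 82.0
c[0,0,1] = -44.0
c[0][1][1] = 97.0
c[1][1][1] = 41.0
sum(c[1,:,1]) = 36.0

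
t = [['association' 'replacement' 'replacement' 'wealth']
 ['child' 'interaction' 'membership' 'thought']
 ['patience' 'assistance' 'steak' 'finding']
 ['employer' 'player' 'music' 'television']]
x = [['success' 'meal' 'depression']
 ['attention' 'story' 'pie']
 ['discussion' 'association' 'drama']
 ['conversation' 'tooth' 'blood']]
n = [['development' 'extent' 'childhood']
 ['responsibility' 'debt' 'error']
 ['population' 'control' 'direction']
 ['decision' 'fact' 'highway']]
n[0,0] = 'development'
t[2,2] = 'steak'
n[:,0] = ['development', 'responsibility', 'population', 'decision']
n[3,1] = 'fact'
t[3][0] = 'employer'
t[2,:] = ['patience', 'assistance', 'steak', 'finding']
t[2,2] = 'steak'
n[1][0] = 'responsibility'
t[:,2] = ['replacement', 'membership', 'steak', 'music']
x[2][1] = 'association'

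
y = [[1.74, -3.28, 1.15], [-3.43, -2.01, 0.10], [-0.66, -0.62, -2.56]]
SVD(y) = [[-0.03, -0.97, -0.23],[-0.95, -0.05, 0.31],[-0.32, 0.22, -0.92]] @ diag([4.113961794292433, 3.9520848808728974, 2.3986336630419447]) @ [[0.83, 0.53, 0.17], [-0.42, 0.80, -0.43], [-0.36, 0.29, 0.89]]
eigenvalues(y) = [(3.67+0j), (-3.25+0.25j), (-3.25-0.25j)]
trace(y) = -2.83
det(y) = 39.00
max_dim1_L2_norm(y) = 3.98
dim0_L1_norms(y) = [5.83, 5.91, 3.81]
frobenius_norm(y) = 6.19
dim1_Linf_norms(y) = [3.28, 3.43, 2.56]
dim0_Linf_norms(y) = [3.43, 3.28, 2.56]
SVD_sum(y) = [[-0.09, -0.06, -0.02],[-3.24, -2.07, -0.65],[-1.08, -0.69, -0.22]] + [[1.63, -3.07, 1.65],[0.08, -0.15, 0.08],[-0.38, 0.71, -0.38]] + [[0.20, -0.16, -0.48], [-0.27, 0.22, 0.67], [0.80, -0.63, -1.96]]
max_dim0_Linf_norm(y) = 3.43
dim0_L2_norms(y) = [3.9, 3.9, 2.81]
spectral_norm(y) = 4.11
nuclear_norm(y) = 10.46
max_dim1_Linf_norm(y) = 3.43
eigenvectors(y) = [[0.86+0.00j, (-0.22+0.11j), (-0.22-0.11j)], [-0.52+0.00j, (-0.59+0.18j), -0.59-0.18j], [(-0.04+0j), (-0.75+0j), (-0.75-0j)]]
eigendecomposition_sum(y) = [[(2.71+0j),(-1.62+0j),(0.47-0j)], [-1.64+0.00j,0.98+0.00j,(-0.29+0j)], [(-0.12+0j),(0.07+0j),-0.02+0.00j]] + [[-0.49-0.80j, (-0.83-1.45j), 0.34+1.67j], [(-0.89-2.17j), (-1.49-3.9j), 0.19+4.24j], [(-0.27-2.81j), (-0.35-5.02j), (-1.27+4.95j)]] + [[(-0.49+0.8j), (-0.83+1.45j), (0.34-1.67j)], [-0.89+2.17j, (-1.49+3.9j), 0.19-4.24j], [(-0.27+2.81j), (-0.35+5.02j), -1.27-4.95j]]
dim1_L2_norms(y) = [3.89, 3.98, 2.72]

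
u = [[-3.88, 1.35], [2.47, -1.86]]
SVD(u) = [[-0.8, 0.6],[0.60, 0.80]] @ diag([5.084725568415436, 0.7635220323620827]) @ [[0.9, -0.43], [-0.43, -0.9]]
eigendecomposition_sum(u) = [[-3.68, 1.60],[2.93, -1.28]] + [[-0.20, -0.25],[-0.46, -0.58]]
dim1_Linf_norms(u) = [3.88, 2.47]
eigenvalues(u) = [-4.96, -0.78]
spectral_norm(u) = 5.08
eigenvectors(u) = [[-0.78,-0.4], [0.62,-0.92]]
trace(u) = -5.74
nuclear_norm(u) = 5.85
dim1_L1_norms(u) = [5.23, 4.33]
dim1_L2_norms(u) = [4.11, 3.09]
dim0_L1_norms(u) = [6.35, 3.21]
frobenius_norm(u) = 5.14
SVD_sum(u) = [[-3.68, 1.76], [2.73, -1.31]] + [[-0.2, -0.41],[-0.26, -0.55]]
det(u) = 3.88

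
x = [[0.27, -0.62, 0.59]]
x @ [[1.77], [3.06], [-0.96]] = [[-1.99]]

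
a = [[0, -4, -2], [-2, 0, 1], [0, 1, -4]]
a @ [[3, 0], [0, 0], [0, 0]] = [[0, 0], [-6, 0], [0, 0]]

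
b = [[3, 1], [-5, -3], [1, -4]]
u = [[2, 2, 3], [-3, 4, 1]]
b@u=[[3, 10, 10], [-1, -22, -18], [14, -14, -1]]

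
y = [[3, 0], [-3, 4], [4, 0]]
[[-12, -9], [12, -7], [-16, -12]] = y @ [[-4, -3], [0, -4]]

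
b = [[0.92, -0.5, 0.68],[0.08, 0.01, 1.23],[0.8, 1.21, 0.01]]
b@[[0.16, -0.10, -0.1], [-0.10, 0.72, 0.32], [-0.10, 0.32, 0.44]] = [[0.13,-0.23,0.05], [-0.11,0.39,0.54], [0.01,0.79,0.31]]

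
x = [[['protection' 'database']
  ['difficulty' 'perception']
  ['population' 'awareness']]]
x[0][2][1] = 'awareness'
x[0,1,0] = 'difficulty'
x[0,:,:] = [['protection', 'database'], ['difficulty', 'perception'], ['population', 'awareness']]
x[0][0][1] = 'database'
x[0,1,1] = 'perception'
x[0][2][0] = 'population'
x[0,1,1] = 'perception'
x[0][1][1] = 'perception'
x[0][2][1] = 'awareness'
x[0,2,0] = 'population'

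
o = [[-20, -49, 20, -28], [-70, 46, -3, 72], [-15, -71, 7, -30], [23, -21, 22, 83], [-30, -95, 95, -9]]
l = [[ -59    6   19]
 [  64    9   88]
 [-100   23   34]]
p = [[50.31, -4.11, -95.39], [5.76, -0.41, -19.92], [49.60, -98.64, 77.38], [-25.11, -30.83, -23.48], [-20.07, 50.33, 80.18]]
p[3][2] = -23.48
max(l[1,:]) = 88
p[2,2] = 77.38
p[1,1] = -0.41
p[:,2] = [-95.39, -19.92, 77.38, -23.48, 80.18]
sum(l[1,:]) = 161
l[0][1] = 6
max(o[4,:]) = 95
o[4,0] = -30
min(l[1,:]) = 9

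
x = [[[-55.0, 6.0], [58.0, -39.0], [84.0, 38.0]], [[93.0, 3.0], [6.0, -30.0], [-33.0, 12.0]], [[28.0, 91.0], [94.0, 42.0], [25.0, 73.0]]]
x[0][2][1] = 38.0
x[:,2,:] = [[84.0, 38.0], [-33.0, 12.0], [25.0, 73.0]]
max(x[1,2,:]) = 12.0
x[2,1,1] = 42.0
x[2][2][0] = 25.0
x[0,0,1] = 6.0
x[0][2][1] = 38.0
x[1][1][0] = 6.0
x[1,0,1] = 3.0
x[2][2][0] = 25.0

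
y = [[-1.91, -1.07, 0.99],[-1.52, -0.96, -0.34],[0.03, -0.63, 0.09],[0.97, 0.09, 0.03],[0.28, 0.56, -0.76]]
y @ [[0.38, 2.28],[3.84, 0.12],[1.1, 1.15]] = [[-3.75,-3.34], [-4.64,-3.97], [-2.31,0.10], [0.75,2.26], [1.42,-0.17]]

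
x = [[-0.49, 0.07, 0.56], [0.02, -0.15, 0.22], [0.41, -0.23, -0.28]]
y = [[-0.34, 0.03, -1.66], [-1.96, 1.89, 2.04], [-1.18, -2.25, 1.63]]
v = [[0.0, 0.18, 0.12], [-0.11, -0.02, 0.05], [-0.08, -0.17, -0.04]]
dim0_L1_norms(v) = [0.19, 0.37, 0.21]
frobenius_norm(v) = 0.31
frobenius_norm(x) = 0.96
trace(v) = -0.06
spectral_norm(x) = 0.91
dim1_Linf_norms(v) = [0.18, 0.11, 0.17]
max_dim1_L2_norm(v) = 0.22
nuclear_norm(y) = 7.86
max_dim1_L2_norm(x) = 0.75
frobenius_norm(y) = 4.85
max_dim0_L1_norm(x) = 1.06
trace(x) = -0.92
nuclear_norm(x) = 1.24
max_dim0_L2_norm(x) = 0.66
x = v @ y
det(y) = -13.61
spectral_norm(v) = 0.28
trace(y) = 3.18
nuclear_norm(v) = 0.44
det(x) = -0.01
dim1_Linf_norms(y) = [1.66, 2.04, 2.25]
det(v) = 0.00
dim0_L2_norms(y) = [2.31, 2.94, 3.09]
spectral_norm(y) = 3.65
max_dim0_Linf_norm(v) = 0.18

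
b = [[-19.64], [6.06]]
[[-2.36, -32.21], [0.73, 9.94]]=b @[[0.12, 1.64]]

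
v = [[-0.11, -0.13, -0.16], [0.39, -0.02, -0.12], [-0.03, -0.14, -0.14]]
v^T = [[-0.11, 0.39, -0.03],[-0.13, -0.02, -0.14],[-0.16, -0.12, -0.14]]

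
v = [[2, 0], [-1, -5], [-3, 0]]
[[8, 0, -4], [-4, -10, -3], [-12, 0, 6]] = v@[[4, 0, -2], [0, 2, 1]]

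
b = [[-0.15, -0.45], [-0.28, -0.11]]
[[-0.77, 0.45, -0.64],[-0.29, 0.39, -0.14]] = b @ [[0.43, -1.16, -0.06], [1.57, -0.61, 1.44]]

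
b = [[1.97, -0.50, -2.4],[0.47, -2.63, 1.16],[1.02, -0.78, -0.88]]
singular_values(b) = [3.47, 2.96, 0.0]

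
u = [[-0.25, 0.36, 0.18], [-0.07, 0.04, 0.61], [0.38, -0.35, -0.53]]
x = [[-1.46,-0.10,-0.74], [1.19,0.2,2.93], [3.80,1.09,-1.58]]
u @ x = [[1.48,  0.29,  0.96], [2.47,  0.68,  -0.79], [-2.99,  -0.69,  -0.47]]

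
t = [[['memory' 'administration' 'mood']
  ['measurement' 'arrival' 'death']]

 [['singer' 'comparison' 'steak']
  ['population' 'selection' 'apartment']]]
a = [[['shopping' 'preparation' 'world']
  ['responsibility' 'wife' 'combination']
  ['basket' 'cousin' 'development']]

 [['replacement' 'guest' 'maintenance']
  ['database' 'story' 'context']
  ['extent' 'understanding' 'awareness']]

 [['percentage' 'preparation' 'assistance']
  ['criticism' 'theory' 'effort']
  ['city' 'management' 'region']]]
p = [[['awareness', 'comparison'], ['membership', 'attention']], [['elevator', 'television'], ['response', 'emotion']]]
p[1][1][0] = 'response'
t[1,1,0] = 'population'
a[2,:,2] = ['assistance', 'effort', 'region']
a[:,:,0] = [['shopping', 'responsibility', 'basket'], ['replacement', 'database', 'extent'], ['percentage', 'criticism', 'city']]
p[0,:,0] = ['awareness', 'membership']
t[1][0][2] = 'steak'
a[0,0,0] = 'shopping'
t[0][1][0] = 'measurement'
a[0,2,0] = 'basket'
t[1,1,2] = 'apartment'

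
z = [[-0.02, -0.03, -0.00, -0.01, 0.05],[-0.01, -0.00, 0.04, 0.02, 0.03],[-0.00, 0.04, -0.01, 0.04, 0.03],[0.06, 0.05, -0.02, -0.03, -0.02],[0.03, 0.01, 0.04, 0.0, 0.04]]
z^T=[[-0.02, -0.01, -0.0, 0.06, 0.03],[-0.03, -0.0, 0.04, 0.05, 0.01],[-0.00, 0.04, -0.01, -0.02, 0.04],[-0.01, 0.02, 0.04, -0.03, 0.00],[0.05, 0.03, 0.03, -0.02, 0.04]]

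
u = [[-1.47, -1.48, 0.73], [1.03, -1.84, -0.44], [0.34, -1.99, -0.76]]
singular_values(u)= [3.13, 2.05, 0.43]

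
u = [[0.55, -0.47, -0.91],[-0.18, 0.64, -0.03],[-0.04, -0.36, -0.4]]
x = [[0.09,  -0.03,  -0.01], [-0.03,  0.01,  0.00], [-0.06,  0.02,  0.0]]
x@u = [[0.06, -0.06, -0.08], [-0.02, 0.02, 0.03], [-0.04, 0.04, 0.05]]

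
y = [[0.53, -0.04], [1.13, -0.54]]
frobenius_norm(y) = 1.36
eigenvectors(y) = [[0.67, 0.04], [0.74, 1.0]]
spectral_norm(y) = 1.35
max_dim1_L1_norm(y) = 1.67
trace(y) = -0.01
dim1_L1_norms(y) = [0.57, 1.67]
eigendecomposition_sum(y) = [[0.51,-0.02], [0.56,-0.02]] + [[0.02, -0.02], [0.57, -0.52]]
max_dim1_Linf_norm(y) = 1.13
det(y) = -0.24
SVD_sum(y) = [[0.47, -0.19],[1.16, -0.48]] + [[0.06, 0.15],  [-0.03, -0.06]]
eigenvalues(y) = [0.49, -0.5]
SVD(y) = [[-0.37, -0.93],[-0.93, 0.37]] @ diag([1.3487294265360512, 0.17868669227375095]) @ [[-0.92,0.38], [-0.38,-0.92]]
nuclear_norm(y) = 1.53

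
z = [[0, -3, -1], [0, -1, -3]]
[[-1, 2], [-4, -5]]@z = [[0, 1, -5], [0, 17, 19]]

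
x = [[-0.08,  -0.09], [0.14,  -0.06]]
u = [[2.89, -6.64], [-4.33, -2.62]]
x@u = [[0.16,0.77], [0.66,-0.77]]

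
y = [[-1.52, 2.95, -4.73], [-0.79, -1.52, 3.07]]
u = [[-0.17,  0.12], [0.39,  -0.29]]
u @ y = [[0.16, -0.68, 1.17], [-0.36, 1.59, -2.74]]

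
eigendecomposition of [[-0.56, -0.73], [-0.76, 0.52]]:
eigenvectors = [[-0.89, 0.45], [-0.46, -0.89]]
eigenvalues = [-0.94, 0.9]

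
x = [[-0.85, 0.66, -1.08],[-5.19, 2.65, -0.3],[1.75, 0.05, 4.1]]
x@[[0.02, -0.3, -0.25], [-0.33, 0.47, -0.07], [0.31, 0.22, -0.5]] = [[-0.57, 0.33, 0.71],[-1.07, 2.74, 1.26],[1.29, 0.4, -2.49]]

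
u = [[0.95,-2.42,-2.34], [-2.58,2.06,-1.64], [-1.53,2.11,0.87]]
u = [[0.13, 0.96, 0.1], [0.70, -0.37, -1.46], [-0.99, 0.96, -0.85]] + [[0.82, -3.38, -2.44], [-3.28, 2.43, -0.18], [-0.54, 1.15, 1.72]]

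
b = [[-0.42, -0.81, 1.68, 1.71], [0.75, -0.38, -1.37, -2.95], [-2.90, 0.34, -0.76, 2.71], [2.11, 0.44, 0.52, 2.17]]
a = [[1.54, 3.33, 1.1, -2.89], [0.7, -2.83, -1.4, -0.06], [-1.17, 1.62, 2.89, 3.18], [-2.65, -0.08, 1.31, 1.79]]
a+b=[[1.12,2.52,2.78,-1.18], [1.45,-3.21,-2.77,-3.01], [-4.07,1.96,2.13,5.89], [-0.54,0.36,1.83,3.96]]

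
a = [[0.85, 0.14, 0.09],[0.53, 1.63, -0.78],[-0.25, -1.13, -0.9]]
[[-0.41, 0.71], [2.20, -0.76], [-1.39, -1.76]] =a@[[-0.71, 0.64],  [1.51, 0.11],  [-0.15, 1.64]]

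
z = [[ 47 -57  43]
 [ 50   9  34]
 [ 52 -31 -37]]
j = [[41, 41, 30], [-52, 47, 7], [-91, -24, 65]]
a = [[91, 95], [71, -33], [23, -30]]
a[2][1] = -30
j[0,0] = 41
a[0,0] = 91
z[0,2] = 43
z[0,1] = -57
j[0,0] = 41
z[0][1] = -57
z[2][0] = 52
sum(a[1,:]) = 38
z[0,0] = 47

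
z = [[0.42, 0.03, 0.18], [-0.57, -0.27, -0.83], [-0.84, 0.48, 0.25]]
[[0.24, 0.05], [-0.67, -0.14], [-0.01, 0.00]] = z @[[0.36, 0.07], [0.39, 0.08], [0.43, 0.09]]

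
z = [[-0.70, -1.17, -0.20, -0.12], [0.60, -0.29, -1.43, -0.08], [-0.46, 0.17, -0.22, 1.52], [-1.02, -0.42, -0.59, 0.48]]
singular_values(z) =[1.97, 1.64, 1.43, 0.43]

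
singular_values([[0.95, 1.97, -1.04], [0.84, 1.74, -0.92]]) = [3.23, 0.0]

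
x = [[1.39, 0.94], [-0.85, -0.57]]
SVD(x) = [[-0.85, 0.52], [0.52, 0.85]] @ diag([1.9654740852434696, 0.003408846776613856]) @ [[-0.83, -0.56], [-0.56, 0.83]]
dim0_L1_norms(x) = [2.24, 1.51]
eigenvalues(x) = [0.81, 0.01]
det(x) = 0.01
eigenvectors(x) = [[0.85,-0.56], [-0.52,0.83]]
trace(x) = 0.82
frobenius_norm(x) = 1.97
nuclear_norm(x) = 1.97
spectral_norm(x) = 1.97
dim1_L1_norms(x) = [2.33, 1.42]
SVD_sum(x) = [[1.39, 0.94], [-0.85, -0.57]] + [[-0.0, 0.00], [-0.0, 0.00]]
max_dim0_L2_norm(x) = 1.63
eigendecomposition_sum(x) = [[1.4, 0.95], [-0.86, -0.58]] + [[-0.01,-0.01], [0.01,0.01]]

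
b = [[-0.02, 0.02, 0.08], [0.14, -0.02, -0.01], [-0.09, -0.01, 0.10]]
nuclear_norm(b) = 0.31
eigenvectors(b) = [[-0.29+0.39j,(-0.29-0.39j),(-0.28+0j)], [(0.08+0.61j),0.08-0.61j,0.95+0.00j], [-0.62+0.00j,(-0.62-0j),(-0.1+0j)]]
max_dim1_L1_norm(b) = 0.2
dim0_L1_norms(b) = [0.25, 0.05, 0.19]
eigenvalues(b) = [(0.06+0.07j), (0.06-0.07j), (-0.06+0j)]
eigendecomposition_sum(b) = [[0.00+0.04j, 0.00+0.01j, 0.03-0.02j],[(0.04+0.04j), 0.01+0.01j, 0.01-0.05j],[-0.04+0.03j, -0.01+0.01j, (0.05+0.02j)]] + [[-0.04j, 0.00-0.01j, (0.03+0.02j)], [(0.04-0.04j), 0.01-0.01j, (0.01+0.05j)], [-0.04-0.03j, -0.01-0.01j, 0.05-0.02j]] + [[(-0.02-0j),0.01+0.00j,0.01-0.00j],[(0.07+0j),(-0.04-0j),(-0.04+0j)],[-0.01-0.00j,0.00+0.00j,-0j]]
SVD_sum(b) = [[-0.05, 0.0, 0.03], [0.11, -0.01, -0.07], [-0.11, 0.01, 0.07]] + [[0.03, -0.0, 0.05],[0.03, -0.0, 0.06],[0.02, -0.00, 0.03]] + [[0.0, 0.02, 0.0], [-0.0, -0.01, -0.00], [-0.00, -0.02, -0.00]]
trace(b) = 0.06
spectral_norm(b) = 0.19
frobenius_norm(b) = 0.21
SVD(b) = [[-0.32, -0.59, -0.74], [0.66, -0.7, 0.27], [-0.68, -0.40, 0.61]] @ diag([0.18918160677738993, 0.09490777684820384, 0.02651100810713497]) @ [[0.85, -0.07, -0.53], [-0.53, 0.07, -0.85], [-0.09, -1.00, -0.02]]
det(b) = -0.00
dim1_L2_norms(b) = [0.08, 0.14, 0.13]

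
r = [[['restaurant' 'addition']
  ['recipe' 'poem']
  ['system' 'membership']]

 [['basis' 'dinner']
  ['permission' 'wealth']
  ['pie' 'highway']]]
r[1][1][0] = 'permission'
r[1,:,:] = [['basis', 'dinner'], ['permission', 'wealth'], ['pie', 'highway']]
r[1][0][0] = 'basis'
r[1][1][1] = 'wealth'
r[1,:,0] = ['basis', 'permission', 'pie']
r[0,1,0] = 'recipe'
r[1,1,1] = 'wealth'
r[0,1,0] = 'recipe'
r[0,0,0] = 'restaurant'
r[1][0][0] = 'basis'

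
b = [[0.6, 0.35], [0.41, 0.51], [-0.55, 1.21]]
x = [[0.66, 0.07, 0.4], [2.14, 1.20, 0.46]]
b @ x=[[1.14,0.46,0.4], [1.36,0.64,0.4], [2.23,1.41,0.34]]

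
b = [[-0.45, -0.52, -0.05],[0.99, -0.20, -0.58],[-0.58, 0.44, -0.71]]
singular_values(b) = [1.26, 0.95, 0.61]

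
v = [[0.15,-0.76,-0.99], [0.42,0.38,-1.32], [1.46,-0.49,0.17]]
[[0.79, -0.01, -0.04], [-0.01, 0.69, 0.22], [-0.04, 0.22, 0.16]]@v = [[0.06, -0.58, -0.78], [0.61, 0.16, -0.86], [0.32, 0.04, -0.22]]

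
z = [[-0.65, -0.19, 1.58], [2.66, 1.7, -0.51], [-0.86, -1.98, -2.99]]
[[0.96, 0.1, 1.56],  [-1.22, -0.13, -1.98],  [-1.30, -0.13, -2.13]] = z @ [[-0.56, -0.06, -0.91], [0.28, 0.03, 0.46], [0.41, 0.04, 0.67]]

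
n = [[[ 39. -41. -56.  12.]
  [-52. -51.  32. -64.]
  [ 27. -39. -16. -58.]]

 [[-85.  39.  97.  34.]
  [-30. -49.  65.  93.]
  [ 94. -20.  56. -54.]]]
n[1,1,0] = -30.0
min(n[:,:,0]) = -85.0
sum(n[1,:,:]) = 240.0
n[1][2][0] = 94.0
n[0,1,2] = 32.0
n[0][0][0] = 39.0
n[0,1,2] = 32.0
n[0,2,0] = 27.0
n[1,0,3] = 34.0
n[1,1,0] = -30.0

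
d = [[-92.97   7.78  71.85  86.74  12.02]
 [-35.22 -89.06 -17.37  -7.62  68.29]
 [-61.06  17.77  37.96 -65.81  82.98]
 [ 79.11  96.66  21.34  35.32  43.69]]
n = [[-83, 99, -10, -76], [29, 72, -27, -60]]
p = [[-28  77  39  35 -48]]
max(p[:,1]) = 77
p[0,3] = 35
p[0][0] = -28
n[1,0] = 29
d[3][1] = 96.66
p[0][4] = -48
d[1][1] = -89.06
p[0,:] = [-28, 77, 39, 35, -48]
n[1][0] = 29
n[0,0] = -83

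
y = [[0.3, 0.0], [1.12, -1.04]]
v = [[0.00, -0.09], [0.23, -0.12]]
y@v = [[0.0, -0.03], [-0.24, 0.02]]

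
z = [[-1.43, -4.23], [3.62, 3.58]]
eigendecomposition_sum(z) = [[-0.71+1.95j,  (-2.11+0.76j)], [1.81-0.65j,  1.79+1.06j]] + [[-0.71-1.95j, -2.11-0.76j],[1.81+0.65j, 1.79-1.06j]]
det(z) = 10.19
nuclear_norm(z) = 8.14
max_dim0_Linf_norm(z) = 4.23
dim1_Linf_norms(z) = [4.23, 3.62]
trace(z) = 2.15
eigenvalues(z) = [(1.08+3.01j), (1.08-3.01j)]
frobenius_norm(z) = 6.77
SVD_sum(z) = [[-2.4, -3.58], [2.78, 4.14]] + [[0.97,-0.65], [0.84,-0.56]]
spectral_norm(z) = 6.59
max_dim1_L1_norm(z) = 7.2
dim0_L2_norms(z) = [3.89, 5.54]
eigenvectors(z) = [[(0.73+0j), 0.73-0.00j], [-0.43-0.52j, (-0.43+0.52j)]]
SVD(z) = [[-0.65, 0.76], [0.76, 0.65]] @ diag([6.593051126538559, 1.5460520181574218]) @ [[0.56, 0.83], [0.83, -0.56]]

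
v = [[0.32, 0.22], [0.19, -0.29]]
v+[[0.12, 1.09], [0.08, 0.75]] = [[0.44, 1.31], [0.27, 0.46]]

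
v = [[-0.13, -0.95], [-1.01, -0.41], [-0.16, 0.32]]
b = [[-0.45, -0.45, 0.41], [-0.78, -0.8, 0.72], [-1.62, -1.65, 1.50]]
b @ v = [[0.45, 0.74], [0.79, 1.3], [1.64, 2.7]]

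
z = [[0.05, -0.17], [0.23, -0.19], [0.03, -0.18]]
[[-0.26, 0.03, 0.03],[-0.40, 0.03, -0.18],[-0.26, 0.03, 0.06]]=z @ [[-0.62, -0.03, -1.23], [1.35, -0.19, -0.53]]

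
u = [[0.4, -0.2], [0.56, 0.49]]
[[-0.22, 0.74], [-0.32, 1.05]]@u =[[0.33, 0.41], [0.46, 0.58]]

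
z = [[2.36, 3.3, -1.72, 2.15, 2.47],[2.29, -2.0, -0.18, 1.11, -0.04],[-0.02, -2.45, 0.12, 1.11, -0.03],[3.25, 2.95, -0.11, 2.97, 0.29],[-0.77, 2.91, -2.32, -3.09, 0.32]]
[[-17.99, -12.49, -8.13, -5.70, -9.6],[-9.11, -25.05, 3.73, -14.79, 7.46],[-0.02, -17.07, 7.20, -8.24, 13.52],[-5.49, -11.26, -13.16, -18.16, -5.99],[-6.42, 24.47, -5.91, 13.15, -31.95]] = z @ [[-3.89, -4.16, -0.90, -2.51, -1.08], [1.08, 5.29, -3.19, 1.25, -3.95], [2.14, 2.59, -0.21, 4.19, 5.83], [1.92, -4.13, -0.49, -5.01, 2.92], [-5.19, -2.75, 2.11, 5.70, 3.94]]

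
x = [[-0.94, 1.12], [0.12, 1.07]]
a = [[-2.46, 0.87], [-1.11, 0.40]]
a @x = [[2.42, -1.82],  [1.09, -0.82]]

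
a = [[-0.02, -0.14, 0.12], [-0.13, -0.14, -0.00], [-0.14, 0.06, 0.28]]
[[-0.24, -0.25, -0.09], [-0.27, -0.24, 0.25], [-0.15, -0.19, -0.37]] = a@[[0.73,0.61,-1.13], [1.24,1.16,-0.72], [-0.44,-0.62,-1.74]]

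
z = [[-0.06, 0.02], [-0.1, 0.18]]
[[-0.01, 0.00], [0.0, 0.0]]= z@[[0.19, -0.03], [0.11, 0.00]]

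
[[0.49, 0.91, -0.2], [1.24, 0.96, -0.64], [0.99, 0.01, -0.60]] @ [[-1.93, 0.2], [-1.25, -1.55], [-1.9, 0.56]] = [[-1.70,-1.42], [-2.38,-1.60], [-0.78,-0.15]]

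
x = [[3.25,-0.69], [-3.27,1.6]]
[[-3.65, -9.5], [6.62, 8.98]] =x@ [[-0.43,-3.06], [3.26,-0.64]]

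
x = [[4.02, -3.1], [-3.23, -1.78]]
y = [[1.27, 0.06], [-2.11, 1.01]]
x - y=[[2.75, -3.16], [-1.12, -2.79]]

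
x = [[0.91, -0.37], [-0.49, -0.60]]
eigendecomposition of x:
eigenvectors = [[0.96,0.22], [-0.29,0.97]]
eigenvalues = [1.02, -0.71]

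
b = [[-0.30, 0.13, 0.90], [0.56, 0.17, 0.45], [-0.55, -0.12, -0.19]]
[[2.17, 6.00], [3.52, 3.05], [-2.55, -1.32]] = b @ [[4.23, -0.63], [-5.46, 4.79], [4.61, 5.76]]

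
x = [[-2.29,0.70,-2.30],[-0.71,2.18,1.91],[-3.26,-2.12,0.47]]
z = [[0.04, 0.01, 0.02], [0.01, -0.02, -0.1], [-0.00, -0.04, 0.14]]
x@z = [[-0.08, 0.06, -0.44], [-0.01, -0.13, 0.04], [-0.15, -0.01, 0.21]]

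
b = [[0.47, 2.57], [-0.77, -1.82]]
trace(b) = -1.35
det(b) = 1.12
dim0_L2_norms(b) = [0.9, 3.15]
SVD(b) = [[0.8, -0.60], [-0.6, -0.80]] @ diag([3.2576304276529036, 0.34488258412095935]) @ [[0.26, 0.97],[0.97, -0.26]]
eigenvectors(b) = [[0.88+0.00j, 0.88-0.00j], [-0.39+0.28j, (-0.39-0.28j)]]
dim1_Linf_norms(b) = [2.57, 1.82]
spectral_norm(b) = 3.26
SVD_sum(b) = [[0.67, 2.52],  [-0.50, -1.89]] + [[-0.20, 0.05], [-0.27, 0.07]]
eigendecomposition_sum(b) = [[(0.23+0.88j), 1.28+1.06j], [-0.38-0.32j, -0.91-0.06j]] + [[0.23-0.88j, (1.28-1.06j)], [-0.38+0.32j, (-0.91+0.06j)]]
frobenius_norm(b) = 3.28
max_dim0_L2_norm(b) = 3.15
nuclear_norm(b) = 3.60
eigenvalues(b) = [(-0.68+0.82j), (-0.68-0.82j)]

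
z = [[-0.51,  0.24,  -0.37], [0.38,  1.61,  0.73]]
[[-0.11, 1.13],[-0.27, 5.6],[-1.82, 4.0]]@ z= [[0.49,1.79,0.87], [2.27,8.95,4.19], [2.45,6.0,3.59]]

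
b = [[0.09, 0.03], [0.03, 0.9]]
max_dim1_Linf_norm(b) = 0.9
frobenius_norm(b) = 0.91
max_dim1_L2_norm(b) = 0.9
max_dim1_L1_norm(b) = 0.93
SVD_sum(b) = [[0.00, 0.03], [0.03, 0.9]] + [[0.09, -0.0],[-0.0, 0.0]]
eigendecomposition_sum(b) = [[0.09, -0.0], [-0.0, 0.00]] + [[0.00, 0.03], [0.03, 0.90]]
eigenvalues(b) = [0.09, 0.9]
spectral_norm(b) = 0.90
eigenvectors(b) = [[-1.00, -0.04], [0.04, -1.0]]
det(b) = 0.08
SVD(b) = [[0.04,1.00], [1.00,-0.04]] @ diag([0.9011095911204264, 0.08889040887957352]) @ [[0.04,1.0],[1.0,-0.04]]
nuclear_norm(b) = 0.99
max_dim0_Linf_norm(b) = 0.9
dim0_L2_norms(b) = [0.09, 0.9]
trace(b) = 0.99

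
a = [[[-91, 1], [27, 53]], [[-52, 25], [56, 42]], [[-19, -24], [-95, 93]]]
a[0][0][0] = -91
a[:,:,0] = [[-91, 27], [-52, 56], [-19, -95]]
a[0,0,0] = -91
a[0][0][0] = -91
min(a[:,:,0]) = -95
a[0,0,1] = 1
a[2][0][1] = -24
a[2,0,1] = -24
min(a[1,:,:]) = -52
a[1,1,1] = 42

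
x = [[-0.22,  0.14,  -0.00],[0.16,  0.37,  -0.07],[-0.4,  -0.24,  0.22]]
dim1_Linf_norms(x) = [0.22, 0.37, 0.4]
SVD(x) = [[-0.1, -0.78, -0.61], [0.59, -0.55, 0.60], [-0.80, -0.30, 0.52]] @ diag([0.628876216970437, 0.3163241241460388, 0.07650981775035635]) @ [[0.7, 0.63, -0.35], [0.64, -0.76, -0.08], [0.32, 0.16, 0.93]]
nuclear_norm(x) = 1.02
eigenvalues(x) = [-0.24, 0.49, 0.13]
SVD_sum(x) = [[-0.05, -0.04, 0.02], [0.26, 0.23, -0.13], [-0.35, -0.32, 0.18]] + [[-0.16, 0.19, 0.02], [-0.11, 0.13, 0.01], [-0.06, 0.07, 0.01]] + [[-0.01, -0.01, -0.04], [0.01, 0.01, 0.04], [0.01, 0.01, 0.04]]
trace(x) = 0.37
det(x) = -0.02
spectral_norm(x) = 0.63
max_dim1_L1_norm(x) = 0.86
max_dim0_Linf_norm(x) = 0.4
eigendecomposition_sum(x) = [[-0.24, 0.06, 0.01], [0.04, -0.01, -0.0], [-0.19, 0.05, 0.01]] + [[0.03, 0.07, -0.02],[0.13, 0.35, -0.09],[-0.16, -0.42, 0.11]] + [[-0.01, 0.01, 0.01],[-0.01, 0.03, 0.02],[-0.06, 0.13, 0.10]]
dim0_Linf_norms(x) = [0.4, 0.37, 0.22]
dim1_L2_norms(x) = [0.26, 0.41, 0.52]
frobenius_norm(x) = 0.71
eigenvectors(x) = [[0.78, -0.13, 0.09], [-0.14, -0.63, 0.22], [0.61, 0.76, 0.97]]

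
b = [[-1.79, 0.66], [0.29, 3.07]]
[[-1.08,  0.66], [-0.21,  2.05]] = b @ [[0.56, -0.12],[-0.12, 0.68]]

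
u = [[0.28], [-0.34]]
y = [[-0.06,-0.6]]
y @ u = [[0.19]]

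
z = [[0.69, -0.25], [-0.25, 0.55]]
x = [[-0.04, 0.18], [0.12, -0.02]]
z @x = [[-0.06, 0.13], [0.08, -0.06]]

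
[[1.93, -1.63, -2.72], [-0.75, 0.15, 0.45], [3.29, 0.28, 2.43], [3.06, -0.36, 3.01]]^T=[[1.93, -0.75, 3.29, 3.06], [-1.63, 0.15, 0.28, -0.36], [-2.72, 0.45, 2.43, 3.01]]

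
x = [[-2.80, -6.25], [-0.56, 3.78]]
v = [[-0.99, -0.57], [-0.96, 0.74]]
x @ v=[[8.77, -3.03], [-3.07, 3.12]]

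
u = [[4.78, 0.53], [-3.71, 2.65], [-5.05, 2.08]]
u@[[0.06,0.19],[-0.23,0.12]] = [[0.16, 0.97],  [-0.83, -0.39],  [-0.78, -0.71]]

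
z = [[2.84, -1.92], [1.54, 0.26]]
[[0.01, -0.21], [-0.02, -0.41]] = z @[[-0.01, -0.23], [-0.02, -0.23]]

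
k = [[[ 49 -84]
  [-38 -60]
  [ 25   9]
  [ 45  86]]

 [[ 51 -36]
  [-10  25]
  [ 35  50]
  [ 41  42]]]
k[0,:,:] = [[49, -84], [-38, -60], [25, 9], [45, 86]]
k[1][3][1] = 42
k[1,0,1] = -36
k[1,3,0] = 41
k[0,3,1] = 86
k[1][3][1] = 42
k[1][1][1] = 25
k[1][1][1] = 25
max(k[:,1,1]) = 25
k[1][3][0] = 41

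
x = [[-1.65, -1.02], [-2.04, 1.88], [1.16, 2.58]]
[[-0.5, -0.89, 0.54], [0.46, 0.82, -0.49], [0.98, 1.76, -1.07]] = x @ [[0.09,0.16,-0.10], [0.34,0.61,-0.37]]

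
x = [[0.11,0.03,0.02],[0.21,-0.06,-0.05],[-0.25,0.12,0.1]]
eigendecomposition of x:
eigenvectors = [[0.35, 0.03, -0.03], [0.6, -0.64, -0.5], [-0.72, 0.77, 0.86]]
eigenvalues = [0.12, -0.01, 0.04]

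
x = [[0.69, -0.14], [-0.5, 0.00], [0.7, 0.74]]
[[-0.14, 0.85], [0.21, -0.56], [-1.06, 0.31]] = x @ [[-0.42, 1.11],[-1.04, -0.63]]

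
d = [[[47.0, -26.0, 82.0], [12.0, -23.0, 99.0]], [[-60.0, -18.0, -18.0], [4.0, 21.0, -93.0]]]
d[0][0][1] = -26.0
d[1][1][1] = 21.0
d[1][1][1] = 21.0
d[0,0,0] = 47.0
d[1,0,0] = -60.0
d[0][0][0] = 47.0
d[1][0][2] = -18.0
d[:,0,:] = [[47.0, -26.0, 82.0], [-60.0, -18.0, -18.0]]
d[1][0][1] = -18.0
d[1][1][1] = 21.0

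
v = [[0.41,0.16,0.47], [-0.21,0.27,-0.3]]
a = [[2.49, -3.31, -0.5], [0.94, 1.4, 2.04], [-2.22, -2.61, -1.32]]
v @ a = [[0.13, -2.36, -0.5],[0.4, 1.86, 1.05]]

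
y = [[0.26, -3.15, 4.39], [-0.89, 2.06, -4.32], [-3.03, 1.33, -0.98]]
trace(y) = 1.34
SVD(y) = [[-0.71,  0.30,  0.64], [0.64,  -0.1,  0.76], [0.29,  0.95,  -0.12]] @ diag([7.505847803238831, 2.830813148423861, 0.7205870338310433]) @ [[-0.22, 0.53, -0.82],[-0.96, 0.04, 0.28],[-0.18, -0.85, -0.49]]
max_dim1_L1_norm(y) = 7.8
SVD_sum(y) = [[1.16, -2.8, 4.38], [-1.05, 2.54, -3.97], [-0.47, 1.14, -1.78]] + [[-0.81,0.04,0.24],  [0.26,-0.01,-0.08],  [-2.58,0.12,0.76]] + [[-0.08, -0.39, -0.23], [-0.10, -0.47, -0.27], [0.02, 0.08, 0.04]]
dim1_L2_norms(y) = [5.41, 4.87, 3.45]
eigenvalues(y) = [(1.13+3.91j), (1.13-3.91j), (-0.92+0j)]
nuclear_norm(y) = 11.06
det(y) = -15.31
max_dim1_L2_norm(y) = 5.41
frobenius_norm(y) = 8.05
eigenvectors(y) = [[0.60+0.00j, (0.6-0j), (-0.34+0j)], [-0.56-0.05j, (-0.56+0.05j), (-0.8+0j)], [-0.28+0.50j, (-0.28-0.5j), -0.48+0.00j]]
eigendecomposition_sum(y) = [[(0.26+1.44j), -1.44-0.20j, 2.21-0.69j],  [(-0.14-1.38j), (1.34+0.3j), -2.13+0.49j],  [(-1.33-0.47j), 0.85-1.11j, -0.47+2.18j]] + [[(0.26-1.44j),(-1.44+0.2j),(2.21+0.69j)], [-0.14+1.38j,(1.34-0.3j),(-2.13-0.49j)], [-1.33+0.47j,0.85+1.11j,(-0.47-2.18j)]] + [[-0.26-0.00j, -0.27-0.00j, -0.02+0.00j], [-0.62-0.00j, (-0.63-0j), (-0.06+0j)], [(-0.37-0j), -0.38-0.00j, -0.03+0.00j]]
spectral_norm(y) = 7.51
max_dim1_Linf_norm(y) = 4.39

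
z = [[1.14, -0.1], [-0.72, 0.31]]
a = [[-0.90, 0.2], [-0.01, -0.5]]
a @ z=[[-1.17,0.15],[0.35,-0.15]]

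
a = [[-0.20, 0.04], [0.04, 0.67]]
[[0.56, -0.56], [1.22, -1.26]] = a@[[-2.42, 2.38],  [1.97, -2.03]]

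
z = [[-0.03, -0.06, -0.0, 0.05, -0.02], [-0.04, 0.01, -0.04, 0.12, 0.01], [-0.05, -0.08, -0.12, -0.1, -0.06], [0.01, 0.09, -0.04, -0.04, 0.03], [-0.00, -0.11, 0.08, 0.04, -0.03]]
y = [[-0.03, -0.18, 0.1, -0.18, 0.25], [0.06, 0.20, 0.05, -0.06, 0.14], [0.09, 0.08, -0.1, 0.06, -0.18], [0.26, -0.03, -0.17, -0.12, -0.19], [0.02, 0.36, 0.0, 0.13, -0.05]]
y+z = [[-0.06,-0.24,0.1,-0.13,0.23], [0.02,0.21,0.01,0.06,0.15], [0.04,0.0,-0.22,-0.04,-0.24], [0.27,0.06,-0.21,-0.16,-0.16], [0.02,0.25,0.08,0.17,-0.08]]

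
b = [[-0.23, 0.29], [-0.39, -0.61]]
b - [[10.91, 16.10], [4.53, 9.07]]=[[-11.14, -15.81], [-4.92, -9.68]]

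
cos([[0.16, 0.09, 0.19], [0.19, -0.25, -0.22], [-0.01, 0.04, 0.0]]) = [[0.98, 0.0, -0.01], [0.01, 0.96, -0.05], [-0.00, 0.01, 1.01]]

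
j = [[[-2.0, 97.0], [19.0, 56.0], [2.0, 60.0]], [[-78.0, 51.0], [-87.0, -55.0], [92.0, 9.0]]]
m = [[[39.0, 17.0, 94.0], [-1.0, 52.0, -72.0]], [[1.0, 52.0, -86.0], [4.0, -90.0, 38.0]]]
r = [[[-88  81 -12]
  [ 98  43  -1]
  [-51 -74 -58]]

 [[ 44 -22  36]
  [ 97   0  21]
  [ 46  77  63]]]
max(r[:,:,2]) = 63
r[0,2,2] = -58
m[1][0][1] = 52.0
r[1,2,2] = 63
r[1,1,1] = 0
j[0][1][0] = 19.0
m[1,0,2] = -86.0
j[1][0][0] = -78.0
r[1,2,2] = 63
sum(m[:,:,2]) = -26.0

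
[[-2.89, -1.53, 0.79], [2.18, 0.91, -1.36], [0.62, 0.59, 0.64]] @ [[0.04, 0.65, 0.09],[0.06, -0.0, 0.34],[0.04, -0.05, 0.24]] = [[-0.18, -1.92, -0.59], [0.09, 1.49, 0.18], [0.09, 0.37, 0.41]]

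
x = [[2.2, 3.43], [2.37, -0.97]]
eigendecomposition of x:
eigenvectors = [[0.9, -0.58], [0.44, 0.82]]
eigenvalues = [3.88, -2.65]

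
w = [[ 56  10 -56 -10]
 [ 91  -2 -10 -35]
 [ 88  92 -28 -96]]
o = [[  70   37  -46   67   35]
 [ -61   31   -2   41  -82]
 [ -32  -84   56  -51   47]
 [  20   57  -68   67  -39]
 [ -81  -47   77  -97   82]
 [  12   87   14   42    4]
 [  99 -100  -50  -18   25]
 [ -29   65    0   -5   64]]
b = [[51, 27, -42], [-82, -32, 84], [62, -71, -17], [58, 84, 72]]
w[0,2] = -56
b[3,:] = [58, 84, 72]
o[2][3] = -51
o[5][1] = 87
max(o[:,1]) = 87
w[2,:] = [88, 92, -28, -96]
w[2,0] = 88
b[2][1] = -71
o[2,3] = -51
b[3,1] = 84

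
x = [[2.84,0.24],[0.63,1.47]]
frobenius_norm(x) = 3.27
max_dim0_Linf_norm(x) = 2.84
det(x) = 4.02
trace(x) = 4.31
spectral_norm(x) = 2.98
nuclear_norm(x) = 4.33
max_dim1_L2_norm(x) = 2.85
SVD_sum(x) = [[2.74, 0.66],[0.93, 0.23]] + [[0.1, -0.42], [-0.3, 1.24]]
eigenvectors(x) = [[0.92, -0.16], [0.39, 0.99]]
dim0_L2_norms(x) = [2.91, 1.49]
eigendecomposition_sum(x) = [[2.75, 0.45], [1.18, 0.19]] + [[0.09,-0.21],[-0.55,1.28]]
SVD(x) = [[-0.95, -0.32], [-0.32, 0.95]] @ diag([2.975253840481773, 1.3523551991612495]) @ [[-0.97, -0.24], [-0.24, 0.97]]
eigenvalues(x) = [2.94, 1.37]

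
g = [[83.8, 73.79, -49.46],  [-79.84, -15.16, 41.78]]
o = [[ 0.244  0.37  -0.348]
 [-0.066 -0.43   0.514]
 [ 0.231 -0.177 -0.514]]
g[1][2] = 41.78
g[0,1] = 73.79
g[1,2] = 41.78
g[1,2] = 41.78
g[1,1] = -15.16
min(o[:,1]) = -0.43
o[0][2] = -0.348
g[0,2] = -49.46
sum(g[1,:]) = -53.22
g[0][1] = 73.79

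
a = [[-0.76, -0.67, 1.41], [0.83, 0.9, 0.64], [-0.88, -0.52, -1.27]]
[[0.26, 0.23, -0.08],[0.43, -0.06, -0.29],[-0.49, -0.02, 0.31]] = a@[[-0.08, -0.06, 0.00],[0.34, -0.08, -0.21],[0.30, 0.09, -0.16]]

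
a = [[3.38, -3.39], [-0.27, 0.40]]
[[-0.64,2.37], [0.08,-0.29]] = a@ [[0.01, -0.04], [0.20, -0.74]]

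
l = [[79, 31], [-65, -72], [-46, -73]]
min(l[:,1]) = -73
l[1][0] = -65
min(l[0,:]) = 31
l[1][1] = -72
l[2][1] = -73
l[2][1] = -73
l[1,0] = -65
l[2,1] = -73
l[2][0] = -46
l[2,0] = -46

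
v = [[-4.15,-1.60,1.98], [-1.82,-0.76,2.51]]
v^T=[[-4.15, -1.82],[-1.60, -0.76],[1.98, 2.51]]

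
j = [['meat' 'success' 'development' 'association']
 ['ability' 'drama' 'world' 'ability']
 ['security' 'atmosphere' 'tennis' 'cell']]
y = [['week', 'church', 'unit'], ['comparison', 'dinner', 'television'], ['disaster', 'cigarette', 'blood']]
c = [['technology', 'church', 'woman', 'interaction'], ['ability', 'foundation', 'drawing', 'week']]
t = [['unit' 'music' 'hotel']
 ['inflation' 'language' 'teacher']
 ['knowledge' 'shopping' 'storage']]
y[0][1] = 'church'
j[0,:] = ['meat', 'success', 'development', 'association']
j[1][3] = 'ability'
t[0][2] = 'hotel'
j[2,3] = 'cell'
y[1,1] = 'dinner'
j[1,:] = ['ability', 'drama', 'world', 'ability']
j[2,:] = ['security', 'atmosphere', 'tennis', 'cell']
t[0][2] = 'hotel'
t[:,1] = ['music', 'language', 'shopping']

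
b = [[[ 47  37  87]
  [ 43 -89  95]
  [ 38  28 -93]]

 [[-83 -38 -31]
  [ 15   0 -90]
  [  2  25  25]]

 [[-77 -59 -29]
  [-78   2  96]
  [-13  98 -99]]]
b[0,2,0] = 38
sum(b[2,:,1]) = 41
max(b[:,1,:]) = 96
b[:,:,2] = [[87, 95, -93], [-31, -90, 25], [-29, 96, -99]]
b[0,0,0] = 47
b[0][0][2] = 87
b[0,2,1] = 28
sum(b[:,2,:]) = 11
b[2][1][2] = 96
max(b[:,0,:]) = 87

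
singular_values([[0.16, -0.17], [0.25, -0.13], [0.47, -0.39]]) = [0.71, 0.06]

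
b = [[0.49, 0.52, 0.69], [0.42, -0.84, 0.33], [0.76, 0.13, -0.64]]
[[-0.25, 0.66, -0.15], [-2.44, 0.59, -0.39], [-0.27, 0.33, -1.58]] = b@[[-1.37, 0.83, -1.44], [1.9, -0.11, 0.05], [-0.82, 0.45, 0.77]]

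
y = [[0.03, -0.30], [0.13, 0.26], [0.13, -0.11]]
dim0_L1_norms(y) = [0.29, 0.67]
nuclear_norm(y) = 0.60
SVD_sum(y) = [[-0.02, -0.30], [0.02, 0.27], [-0.01, -0.10]] + [[0.05, -0.0], [0.11, -0.01], [0.14, -0.01]]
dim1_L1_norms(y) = [0.33, 0.39, 0.24]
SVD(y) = [[0.72, 0.29],[-0.65, 0.6],[0.24, 0.75]] @ diag([0.41293072690272653, 0.1840875193476891]) @ [[-0.08,-1.0], [1.00,-0.08]]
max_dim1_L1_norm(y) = 0.39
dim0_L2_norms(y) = [0.19, 0.41]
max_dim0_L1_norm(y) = 0.67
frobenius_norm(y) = 0.45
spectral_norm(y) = 0.41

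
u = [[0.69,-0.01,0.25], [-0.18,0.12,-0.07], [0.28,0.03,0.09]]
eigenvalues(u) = [0.79, -0.01, 0.12]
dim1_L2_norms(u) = [0.73, 0.23, 0.3]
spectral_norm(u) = 0.81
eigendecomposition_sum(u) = [[0.69, 0.00, 0.25], [-0.21, -0.0, -0.08], [0.27, 0.0, 0.1]] + [[-0.00, -0.0, 0.00], [0.00, 0.0, -0.0], [0.00, 0.0, -0.01]] + [[-0.0, -0.01, -0.0], [0.03, 0.12, 0.01], [0.01, 0.03, 0.0]]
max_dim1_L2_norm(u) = 0.73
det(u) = -0.00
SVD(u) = [[-0.90, -0.12, -0.42],[0.24, -0.94, -0.26],[-0.36, -0.33, 0.87]] @ diag([0.8142470127984406, 0.12138288772597988, 0.008246012134236449]) @ [[-0.94, 0.03, -0.34], [-0.05, -1.0, 0.05], [0.33, -0.06, -0.94]]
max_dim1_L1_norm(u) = 0.95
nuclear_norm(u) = 0.94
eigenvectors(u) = [[-0.9, 0.34, -0.08], [0.28, -0.04, 0.97], [-0.35, -0.94, 0.22]]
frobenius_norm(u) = 0.82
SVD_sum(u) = [[0.69, -0.02, 0.25], [-0.19, 0.01, -0.07], [0.28, -0.01, 0.1]] + [[0.00, 0.01, -0.0],[0.01, 0.11, -0.01],[0.00, 0.04, -0.0]] + [[-0.0, 0.0, 0.0], [-0.00, 0.00, 0.00], [0.0, -0.00, -0.01]]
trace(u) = 0.90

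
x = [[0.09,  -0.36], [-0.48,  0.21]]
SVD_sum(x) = [[0.23,-0.18], [-0.40,0.31]] + [[-0.14, -0.18], [-0.08, -0.10]]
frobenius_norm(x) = 0.64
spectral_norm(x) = 0.59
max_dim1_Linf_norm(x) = 0.48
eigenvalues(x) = [-0.27, 0.57]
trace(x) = 0.30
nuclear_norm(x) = 0.85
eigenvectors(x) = [[-0.71,0.60], [-0.71,-0.8]]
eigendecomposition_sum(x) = [[-0.15, -0.12], [-0.15, -0.12]] + [[0.24,-0.24],  [-0.33,0.33]]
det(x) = -0.15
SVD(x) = [[-0.50,0.87],  [0.87,0.50]] @ diag([0.5858190129259638, 0.26270912449789346]) @ [[-0.79, 0.62],[-0.62, -0.79]]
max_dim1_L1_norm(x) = 0.69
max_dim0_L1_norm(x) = 0.57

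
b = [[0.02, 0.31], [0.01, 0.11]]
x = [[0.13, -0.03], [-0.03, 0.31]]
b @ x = [[-0.01, 0.10], [-0.00, 0.03]]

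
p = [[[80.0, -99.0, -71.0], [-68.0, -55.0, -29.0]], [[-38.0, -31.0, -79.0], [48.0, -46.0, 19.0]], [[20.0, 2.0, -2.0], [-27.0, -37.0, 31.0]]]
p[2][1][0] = -27.0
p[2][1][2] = 31.0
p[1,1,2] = 19.0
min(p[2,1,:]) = -37.0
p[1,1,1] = -46.0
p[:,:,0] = [[80.0, -68.0], [-38.0, 48.0], [20.0, -27.0]]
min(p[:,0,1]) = -99.0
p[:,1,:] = [[-68.0, -55.0, -29.0], [48.0, -46.0, 19.0], [-27.0, -37.0, 31.0]]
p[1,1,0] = 48.0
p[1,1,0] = 48.0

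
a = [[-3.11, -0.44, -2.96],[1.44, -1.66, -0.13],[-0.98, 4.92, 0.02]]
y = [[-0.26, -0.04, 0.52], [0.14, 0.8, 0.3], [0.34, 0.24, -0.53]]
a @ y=[[-0.26,-0.94,-0.18], [-0.65,-1.42,0.32], [0.95,3.98,0.96]]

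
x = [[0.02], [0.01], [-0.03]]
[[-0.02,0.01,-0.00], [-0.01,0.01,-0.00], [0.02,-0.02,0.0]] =x@[[-0.79, 0.58, -0.06]]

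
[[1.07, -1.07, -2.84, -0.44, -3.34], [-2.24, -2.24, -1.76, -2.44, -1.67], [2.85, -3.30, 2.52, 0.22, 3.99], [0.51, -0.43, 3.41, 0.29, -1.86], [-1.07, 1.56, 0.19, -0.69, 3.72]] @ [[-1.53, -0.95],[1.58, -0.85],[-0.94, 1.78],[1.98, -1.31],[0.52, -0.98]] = [[-3.27, -1.31], [-4.16, 5.73], [-9.43, 0.38], [-5.06, 7.39], [4.49, -2.71]]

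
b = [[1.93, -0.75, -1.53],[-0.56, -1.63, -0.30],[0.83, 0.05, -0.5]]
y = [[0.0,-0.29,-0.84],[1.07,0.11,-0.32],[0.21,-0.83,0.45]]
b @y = [[-1.12, 0.63, -2.07], [-1.81, 0.23, 0.86], [-0.05, 0.18, -0.94]]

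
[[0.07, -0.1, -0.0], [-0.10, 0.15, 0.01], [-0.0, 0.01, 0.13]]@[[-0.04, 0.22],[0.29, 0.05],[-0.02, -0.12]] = [[-0.03,0.01],[0.05,-0.02],[0.00,-0.02]]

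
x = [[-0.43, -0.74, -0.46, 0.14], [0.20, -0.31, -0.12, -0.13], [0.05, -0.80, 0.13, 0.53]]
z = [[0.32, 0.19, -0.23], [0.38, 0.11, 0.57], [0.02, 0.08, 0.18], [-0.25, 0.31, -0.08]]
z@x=[[-0.11, -0.11, -0.2, -0.1], [-0.11, -0.77, -0.11, 0.34], [0.02, -0.18, 0.00, 0.09], [0.17, 0.15, 0.07, -0.12]]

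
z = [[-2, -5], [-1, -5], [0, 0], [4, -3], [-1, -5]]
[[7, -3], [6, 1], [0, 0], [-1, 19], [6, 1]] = z @ [[-1, 4], [-1, -1]]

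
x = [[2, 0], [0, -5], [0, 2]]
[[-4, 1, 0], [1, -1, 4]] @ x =[[-8, -5], [2, 13]]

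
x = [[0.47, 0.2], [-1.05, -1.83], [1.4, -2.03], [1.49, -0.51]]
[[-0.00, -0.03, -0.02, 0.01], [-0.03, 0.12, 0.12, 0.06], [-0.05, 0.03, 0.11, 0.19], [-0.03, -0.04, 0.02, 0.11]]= x @ [[-0.01, -0.04, -0.01, 0.05], [0.02, -0.04, -0.06, -0.06]]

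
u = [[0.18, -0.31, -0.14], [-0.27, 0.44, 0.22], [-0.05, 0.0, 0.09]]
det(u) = -0.00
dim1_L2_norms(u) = [0.38, 0.56, 0.1]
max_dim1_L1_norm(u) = 0.93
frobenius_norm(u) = 0.69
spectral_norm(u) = 0.68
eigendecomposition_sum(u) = [[0.19,  -0.30,  -0.17], [-0.28,  0.43,  0.24], [-0.02,  0.03,  0.02]] + [[-0.0, -0.0, 0.0], [-0.0, -0.00, 0.00], [-0.00, -0.0, 0.00]] + [[-0.01,-0.01,0.03],[0.01,0.01,-0.02],[-0.03,-0.03,0.07]]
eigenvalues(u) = [0.64, -0.0, 0.07]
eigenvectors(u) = [[-0.57, 0.84, 0.34],[0.82, 0.29, -0.28],[0.05, 0.46, 0.90]]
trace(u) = 0.71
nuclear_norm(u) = 0.77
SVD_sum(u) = [[0.18, -0.3, -0.15], [-0.27, 0.44, 0.22], [-0.03, 0.05, 0.02]] + [[-0.00, -0.01, 0.01], [-0.00, -0.00, 0.0], [-0.02, -0.05, 0.07]] + [[-0.0, -0.0, -0.00], [-0.00, -0.0, -0.00], [0.00, 0.0, 0.0]]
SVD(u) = [[-0.56, -0.16, -0.81], [0.82, -0.01, -0.57], [0.09, -0.99, 0.14]] @ diag([0.6828689669779895, 0.08537165134285889, 0.001286501226861932]) @ [[-0.48, 0.79, 0.39], [0.26, 0.55, -0.79], [0.84, 0.28, 0.47]]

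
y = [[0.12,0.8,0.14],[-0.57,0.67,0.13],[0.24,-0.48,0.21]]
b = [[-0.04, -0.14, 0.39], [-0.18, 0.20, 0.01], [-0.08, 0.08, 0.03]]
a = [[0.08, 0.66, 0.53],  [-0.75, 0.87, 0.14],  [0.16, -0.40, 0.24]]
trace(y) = 1.00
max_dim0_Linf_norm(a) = 0.87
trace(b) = 0.19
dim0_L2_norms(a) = [0.77, 1.16, 0.6]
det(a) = 0.24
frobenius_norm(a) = 1.52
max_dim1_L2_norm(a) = 1.16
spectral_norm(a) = 1.35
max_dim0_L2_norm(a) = 1.16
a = y + b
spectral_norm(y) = 1.21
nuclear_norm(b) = 0.71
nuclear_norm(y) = 1.98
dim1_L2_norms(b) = [0.42, 0.27, 0.12]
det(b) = -0.00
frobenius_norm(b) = 0.51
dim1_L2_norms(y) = [0.82, 0.89, 0.58]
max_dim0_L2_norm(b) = 0.39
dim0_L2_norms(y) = [0.63, 1.15, 0.28]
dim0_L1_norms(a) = [0.99, 1.93, 0.91]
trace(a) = 1.19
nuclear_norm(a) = 2.27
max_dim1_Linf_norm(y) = 0.8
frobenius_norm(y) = 1.34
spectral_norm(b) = 0.42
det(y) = 0.16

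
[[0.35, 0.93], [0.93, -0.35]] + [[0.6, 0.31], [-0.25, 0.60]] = [[0.95,  1.24], [0.68,  0.25]]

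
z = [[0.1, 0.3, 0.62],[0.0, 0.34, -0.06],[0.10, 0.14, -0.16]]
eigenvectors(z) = [[0.85+0.00j, (-0.95+0j), (-0.95-0j)],  [(-0.05+0j), (-0.11-0.16j), -0.11+0.16j],  [-0.53+0.00j, (-0.24-0.02j), (-0.24+0.02j)]]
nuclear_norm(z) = 1.19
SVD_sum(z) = [[0.09, 0.33, 0.60],[0.01, 0.05, 0.1],[-0.01, -0.03, -0.05]] + [[-0.00, -0.03, 0.02], [0.04, 0.28, -0.16], [0.03, 0.18, -0.10]] + [[0.02, -0.00, -0.0], [-0.05, 0.01, 0.0], [0.08, -0.01, -0.0]]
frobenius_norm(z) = 0.81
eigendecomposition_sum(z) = [[(-0.09+0j), -0.04+0.00j, 0.35-0.00j],[(0.01-0j), 0.00-0.00j, (-0.02+0j)],[0.05-0.00j, 0.02-0.00j, -0.22+0.00j]] + [[0.09+0.08j, (0.17-0.9j), (0.13+0.21j)],[(-0+0.02j), (0.17-0.07j), -0.02+0.05j],[0.02+0.02j, 0.06-0.23j, (0.03+0.06j)]] + [[(0.09-0.08j), 0.17+0.90j, 0.13-0.21j], [(-0-0.02j), (0.17+0.07j), (-0.02-0.05j)], [0.02-0.02j, 0.06+0.23j, (0.03-0.06j)]]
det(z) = -0.03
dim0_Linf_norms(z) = [0.1, 0.34, 0.62]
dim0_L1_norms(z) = [0.2, 0.78, 0.84]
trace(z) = 0.28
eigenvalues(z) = [(-0.31+0j), (0.29+0.06j), (0.29-0.06j)]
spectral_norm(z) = 0.71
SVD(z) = [[-0.98,-0.08,-0.16],  [-0.16,0.83,0.53],  [0.08,0.55,-0.83]] @ diag([0.7061778825192565, 0.38732272286466485, 0.10046843580608297]) @ [[-0.13, -0.48, -0.87], [0.12, 0.86, -0.49], [-0.98, 0.17, 0.05]]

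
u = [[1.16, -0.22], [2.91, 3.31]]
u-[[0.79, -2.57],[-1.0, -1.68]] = [[0.37, 2.35], [3.91, 4.99]]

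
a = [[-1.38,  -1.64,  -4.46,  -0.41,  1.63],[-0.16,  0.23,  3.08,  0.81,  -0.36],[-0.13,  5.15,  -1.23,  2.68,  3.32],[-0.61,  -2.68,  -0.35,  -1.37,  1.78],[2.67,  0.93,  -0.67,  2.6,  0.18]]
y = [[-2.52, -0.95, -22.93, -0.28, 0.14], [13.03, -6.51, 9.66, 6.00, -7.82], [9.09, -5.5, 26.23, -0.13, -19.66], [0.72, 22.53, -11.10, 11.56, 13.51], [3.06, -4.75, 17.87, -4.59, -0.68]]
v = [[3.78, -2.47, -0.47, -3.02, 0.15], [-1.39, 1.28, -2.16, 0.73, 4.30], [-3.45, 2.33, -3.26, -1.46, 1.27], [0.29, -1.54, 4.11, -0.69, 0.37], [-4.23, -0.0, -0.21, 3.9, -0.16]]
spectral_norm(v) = 8.93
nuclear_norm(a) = 20.28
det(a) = -342.14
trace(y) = 28.08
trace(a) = -3.57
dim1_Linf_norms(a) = [4.46, 3.08, 5.15, 2.68, 2.67]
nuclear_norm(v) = 23.26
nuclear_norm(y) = 100.80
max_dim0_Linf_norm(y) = 26.23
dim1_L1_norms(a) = [9.52, 4.64, 12.51, 6.79, 7.05]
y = v @ a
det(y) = -331705.97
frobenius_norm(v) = 11.91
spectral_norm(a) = 7.42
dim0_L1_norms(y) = [28.42, 40.24, 87.79, 22.56, 41.81]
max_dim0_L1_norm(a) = 10.63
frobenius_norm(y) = 58.68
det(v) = 969.58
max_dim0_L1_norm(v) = 13.14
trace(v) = 0.95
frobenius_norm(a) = 10.58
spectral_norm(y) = 50.48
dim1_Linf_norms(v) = [3.78, 4.3, 3.45, 4.11, 4.23]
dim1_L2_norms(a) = [5.23, 3.22, 6.8, 3.57, 3.9]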